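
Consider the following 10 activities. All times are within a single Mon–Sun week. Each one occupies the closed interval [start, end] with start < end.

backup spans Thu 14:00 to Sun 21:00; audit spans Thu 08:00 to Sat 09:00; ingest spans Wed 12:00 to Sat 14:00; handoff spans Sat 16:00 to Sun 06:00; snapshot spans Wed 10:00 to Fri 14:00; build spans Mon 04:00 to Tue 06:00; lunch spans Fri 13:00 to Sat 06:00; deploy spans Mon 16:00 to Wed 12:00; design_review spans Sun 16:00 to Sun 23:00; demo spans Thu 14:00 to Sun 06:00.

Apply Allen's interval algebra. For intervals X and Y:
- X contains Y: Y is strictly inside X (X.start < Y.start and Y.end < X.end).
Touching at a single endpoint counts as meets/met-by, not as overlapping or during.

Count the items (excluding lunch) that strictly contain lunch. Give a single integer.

4

Target lunch = [Fri 13:00, Sat 06:00].
audit [Thu 08:00, Sat 09:00] → contains → counts.
backup [Thu 14:00, Sun 21:00] → contains → counts.
build [Mon 04:00, Tue 06:00] → before → no.
demo [Thu 14:00, Sun 06:00] → contains → counts.
deploy [Mon 16:00, Wed 12:00] → before → no.
design_review [Sun 16:00, Sun 23:00] → after → no.
handoff [Sat 16:00, Sun 06:00] → after → no.
ingest [Wed 12:00, Sat 14:00] → contains → counts.
snapshot [Wed 10:00, Fri 14:00] → overlaps → no.
Total: 4.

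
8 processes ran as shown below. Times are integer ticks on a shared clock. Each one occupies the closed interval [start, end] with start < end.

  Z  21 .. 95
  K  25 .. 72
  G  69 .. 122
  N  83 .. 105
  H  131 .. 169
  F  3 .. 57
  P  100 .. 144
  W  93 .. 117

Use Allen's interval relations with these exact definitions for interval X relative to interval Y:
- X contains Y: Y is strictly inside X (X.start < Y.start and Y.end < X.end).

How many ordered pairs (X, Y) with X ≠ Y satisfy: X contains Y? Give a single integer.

Checking all 56 ordered pairs for relation 'contains'; matching pairs in alphabetical order:
(G, N): G contains N ✓
(G, W): G contains W ✓
(Z, K): Z contains K ✓
Count: 3.

3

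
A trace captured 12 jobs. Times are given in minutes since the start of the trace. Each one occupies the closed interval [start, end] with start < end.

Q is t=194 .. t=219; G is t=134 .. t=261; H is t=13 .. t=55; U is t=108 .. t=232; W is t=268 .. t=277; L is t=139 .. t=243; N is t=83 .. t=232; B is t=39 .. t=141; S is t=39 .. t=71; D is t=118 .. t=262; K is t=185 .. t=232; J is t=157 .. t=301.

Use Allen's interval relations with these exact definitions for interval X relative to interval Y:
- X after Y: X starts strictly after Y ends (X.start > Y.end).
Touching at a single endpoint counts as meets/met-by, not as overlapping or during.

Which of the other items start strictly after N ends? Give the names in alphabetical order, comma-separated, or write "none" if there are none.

Target N = [t=83, t=232].
B [t=39, t=141] → overlaps → no.
D [t=118, t=262] → overlapped-by → no.
G [t=134, t=261] → overlapped-by → no.
H [t=13, t=55] → before → no.
J [t=157, t=301] → overlapped-by → no.
K [t=185, t=232] → finishes → no.
L [t=139, t=243] → overlapped-by → no.
Q [t=194, t=219] → during → no.
S [t=39, t=71] → before → no.
U [t=108, t=232] → finishes → no.
W [t=268, t=277] → after → yes.
Result: W.

W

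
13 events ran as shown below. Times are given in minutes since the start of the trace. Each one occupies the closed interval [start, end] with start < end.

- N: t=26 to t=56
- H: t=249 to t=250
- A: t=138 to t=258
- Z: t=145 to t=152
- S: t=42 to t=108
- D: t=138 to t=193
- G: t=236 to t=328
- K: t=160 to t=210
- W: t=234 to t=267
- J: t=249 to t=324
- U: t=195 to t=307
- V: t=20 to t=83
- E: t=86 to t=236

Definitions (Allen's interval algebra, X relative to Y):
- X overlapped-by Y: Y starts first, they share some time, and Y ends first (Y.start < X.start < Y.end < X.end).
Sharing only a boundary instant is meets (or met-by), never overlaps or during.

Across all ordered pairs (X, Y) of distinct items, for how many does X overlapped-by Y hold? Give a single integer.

16

Checking all 156 ordered pairs for relation 'overlapped-by'; matching pairs in alphabetical order:
(A, E): A overlapped-by E ✓
(E, S): E overlapped-by S ✓
(G, A): G overlapped-by A ✓
(G, U): G overlapped-by U ✓
(G, W): G overlapped-by W ✓
(J, A): J overlapped-by A ✓
(J, U): J overlapped-by U ✓
(J, W): J overlapped-by W ✓
(K, D): K overlapped-by D ✓
(S, N): S overlapped-by N ✓
(S, V): S overlapped-by V ✓
(U, A): U overlapped-by A ✓
(U, E): U overlapped-by E ✓
(U, K): U overlapped-by K ✓
(W, A): W overlapped-by A ✓
(W, E): W overlapped-by E ✓
Count: 16.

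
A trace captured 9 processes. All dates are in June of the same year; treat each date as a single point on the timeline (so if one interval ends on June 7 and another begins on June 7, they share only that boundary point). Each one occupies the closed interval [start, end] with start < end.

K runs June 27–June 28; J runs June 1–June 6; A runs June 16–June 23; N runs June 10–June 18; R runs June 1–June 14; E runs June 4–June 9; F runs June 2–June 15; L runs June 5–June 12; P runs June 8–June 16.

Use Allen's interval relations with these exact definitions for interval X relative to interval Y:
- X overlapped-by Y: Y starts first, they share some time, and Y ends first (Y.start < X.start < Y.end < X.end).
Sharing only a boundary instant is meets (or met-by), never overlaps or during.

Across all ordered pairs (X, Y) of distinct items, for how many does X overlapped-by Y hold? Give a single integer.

Checking all 72 ordered pairs for relation 'overlapped-by'; matching pairs in alphabetical order:
(A, N): A overlapped-by N ✓
(E, J): E overlapped-by J ✓
(F, J): F overlapped-by J ✓
(F, R): F overlapped-by R ✓
(L, E): L overlapped-by E ✓
(L, J): L overlapped-by J ✓
(N, F): N overlapped-by F ✓
(N, L): N overlapped-by L ✓
(N, P): N overlapped-by P ✓
(N, R): N overlapped-by R ✓
(P, E): P overlapped-by E ✓
(P, F): P overlapped-by F ✓
(P, L): P overlapped-by L ✓
(P, R): P overlapped-by R ✓
Count: 14.

14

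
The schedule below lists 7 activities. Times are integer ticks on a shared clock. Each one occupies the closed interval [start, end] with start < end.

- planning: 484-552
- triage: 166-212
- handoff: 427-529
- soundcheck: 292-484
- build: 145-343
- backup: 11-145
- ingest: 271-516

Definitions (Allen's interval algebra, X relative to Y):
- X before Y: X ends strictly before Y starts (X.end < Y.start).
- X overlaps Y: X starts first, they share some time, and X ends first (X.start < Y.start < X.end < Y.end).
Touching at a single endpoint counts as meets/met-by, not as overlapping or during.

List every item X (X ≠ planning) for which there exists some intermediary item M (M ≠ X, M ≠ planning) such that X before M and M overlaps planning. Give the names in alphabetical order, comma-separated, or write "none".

backup, build, triage

Target planning = [484, 552].
Intermediaries M with M overlaps planning: handoff, ingest.
Via handoff — items with X before handoff: backup, build, triage.
Via ingest — items with X before ingest: backup, triage.
Union: backup, build, triage.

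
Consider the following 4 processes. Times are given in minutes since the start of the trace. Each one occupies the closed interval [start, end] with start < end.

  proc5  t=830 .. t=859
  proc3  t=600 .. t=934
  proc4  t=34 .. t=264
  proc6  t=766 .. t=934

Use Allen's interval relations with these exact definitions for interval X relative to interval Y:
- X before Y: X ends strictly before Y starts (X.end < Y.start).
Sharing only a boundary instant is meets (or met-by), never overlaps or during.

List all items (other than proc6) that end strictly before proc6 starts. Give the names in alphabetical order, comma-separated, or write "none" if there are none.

Target proc6 = [t=766, t=934].
proc3 [t=600, t=934] → finished-by → no.
proc4 [t=34, t=264] → before → yes.
proc5 [t=830, t=859] → during → no.
Result: proc4.

proc4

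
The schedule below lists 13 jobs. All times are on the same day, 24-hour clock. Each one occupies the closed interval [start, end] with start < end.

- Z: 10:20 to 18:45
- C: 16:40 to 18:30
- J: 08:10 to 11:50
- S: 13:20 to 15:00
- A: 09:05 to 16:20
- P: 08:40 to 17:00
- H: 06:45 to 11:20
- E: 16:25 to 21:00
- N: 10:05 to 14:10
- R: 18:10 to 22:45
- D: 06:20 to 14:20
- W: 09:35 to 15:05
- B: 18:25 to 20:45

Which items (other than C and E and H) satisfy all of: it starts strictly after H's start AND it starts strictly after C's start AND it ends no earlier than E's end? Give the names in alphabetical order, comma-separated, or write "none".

R

Conditions: its start is strictly after H's start (X.start > 06:45) AND its start is strictly after C's start (X.start > 16:40) AND its end is no earlier than E's end (X.end >= 21:00).
A: start 09:05 > 06:45? ✓; start 09:05 > 16:40? ✗; end 16:20 >= 21:00? ✗ → no.
B: start 18:25 > 06:45? ✓; start 18:25 > 16:40? ✓; end 20:45 >= 21:00? ✗ → no.
D: start 06:20 > 06:45? ✗; start 06:20 > 16:40? ✗; end 14:20 >= 21:00? ✗ → no.
J: start 08:10 > 06:45? ✓; start 08:10 > 16:40? ✗; end 11:50 >= 21:00? ✗ → no.
N: start 10:05 > 06:45? ✓; start 10:05 > 16:40? ✗; end 14:10 >= 21:00? ✗ → no.
P: start 08:40 > 06:45? ✓; start 08:40 > 16:40? ✗; end 17:00 >= 21:00? ✗ → no.
R: start 18:10 > 06:45? ✓; start 18:10 > 16:40? ✓; end 22:45 >= 21:00? ✓ → yes.
S: start 13:20 > 06:45? ✓; start 13:20 > 16:40? ✗; end 15:00 >= 21:00? ✗ → no.
W: start 09:35 > 06:45? ✓; start 09:35 > 16:40? ✗; end 15:05 >= 21:00? ✗ → no.
Z: start 10:20 > 06:45? ✓; start 10:20 > 16:40? ✗; end 18:45 >= 21:00? ✗ → no.
Result: R.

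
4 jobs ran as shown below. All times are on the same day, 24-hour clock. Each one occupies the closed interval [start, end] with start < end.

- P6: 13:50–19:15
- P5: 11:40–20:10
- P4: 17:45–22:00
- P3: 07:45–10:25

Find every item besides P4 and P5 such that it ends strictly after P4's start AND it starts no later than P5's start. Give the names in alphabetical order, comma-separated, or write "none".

none

Conditions: its end is strictly after P4's start (X.end > 17:45) AND its start is no later than P5's start (X.start <= 11:40).
P3: end 10:25 > 17:45? ✗; start 07:45 <= 11:40? ✓ → no.
P6: end 19:15 > 17:45? ✓; start 13:50 <= 11:40? ✗ → no.
Result: none.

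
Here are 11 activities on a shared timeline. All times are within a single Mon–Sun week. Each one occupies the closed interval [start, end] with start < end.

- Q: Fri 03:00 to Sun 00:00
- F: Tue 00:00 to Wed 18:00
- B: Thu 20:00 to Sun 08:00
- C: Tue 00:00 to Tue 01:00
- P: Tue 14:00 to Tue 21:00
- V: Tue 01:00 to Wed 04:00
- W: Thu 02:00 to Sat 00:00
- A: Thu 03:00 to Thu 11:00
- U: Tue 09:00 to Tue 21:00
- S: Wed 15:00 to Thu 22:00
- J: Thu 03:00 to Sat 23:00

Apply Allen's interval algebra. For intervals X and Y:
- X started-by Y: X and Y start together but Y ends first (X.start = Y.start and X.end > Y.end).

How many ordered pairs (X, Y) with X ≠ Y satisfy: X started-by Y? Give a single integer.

Checking all 110 ordered pairs for relation 'started-by'; matching pairs in alphabetical order:
(F, C): F started-by C ✓
(J, A): J started-by A ✓
Count: 2.

2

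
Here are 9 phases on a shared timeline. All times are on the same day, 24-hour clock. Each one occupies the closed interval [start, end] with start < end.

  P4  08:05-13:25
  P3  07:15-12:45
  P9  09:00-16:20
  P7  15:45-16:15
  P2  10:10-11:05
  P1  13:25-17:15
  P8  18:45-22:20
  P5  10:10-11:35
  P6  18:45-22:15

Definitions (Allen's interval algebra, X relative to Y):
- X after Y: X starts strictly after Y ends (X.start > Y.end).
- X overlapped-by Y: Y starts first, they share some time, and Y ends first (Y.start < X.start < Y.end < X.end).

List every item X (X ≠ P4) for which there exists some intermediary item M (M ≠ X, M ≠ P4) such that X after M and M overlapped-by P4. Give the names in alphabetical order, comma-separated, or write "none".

P6, P8

Target P4 = [08:05, 13:25].
Intermediaries M with M overlapped-by P4: P9.
Via P9 — items with X after P9: P6, P8.
Union: P6, P8.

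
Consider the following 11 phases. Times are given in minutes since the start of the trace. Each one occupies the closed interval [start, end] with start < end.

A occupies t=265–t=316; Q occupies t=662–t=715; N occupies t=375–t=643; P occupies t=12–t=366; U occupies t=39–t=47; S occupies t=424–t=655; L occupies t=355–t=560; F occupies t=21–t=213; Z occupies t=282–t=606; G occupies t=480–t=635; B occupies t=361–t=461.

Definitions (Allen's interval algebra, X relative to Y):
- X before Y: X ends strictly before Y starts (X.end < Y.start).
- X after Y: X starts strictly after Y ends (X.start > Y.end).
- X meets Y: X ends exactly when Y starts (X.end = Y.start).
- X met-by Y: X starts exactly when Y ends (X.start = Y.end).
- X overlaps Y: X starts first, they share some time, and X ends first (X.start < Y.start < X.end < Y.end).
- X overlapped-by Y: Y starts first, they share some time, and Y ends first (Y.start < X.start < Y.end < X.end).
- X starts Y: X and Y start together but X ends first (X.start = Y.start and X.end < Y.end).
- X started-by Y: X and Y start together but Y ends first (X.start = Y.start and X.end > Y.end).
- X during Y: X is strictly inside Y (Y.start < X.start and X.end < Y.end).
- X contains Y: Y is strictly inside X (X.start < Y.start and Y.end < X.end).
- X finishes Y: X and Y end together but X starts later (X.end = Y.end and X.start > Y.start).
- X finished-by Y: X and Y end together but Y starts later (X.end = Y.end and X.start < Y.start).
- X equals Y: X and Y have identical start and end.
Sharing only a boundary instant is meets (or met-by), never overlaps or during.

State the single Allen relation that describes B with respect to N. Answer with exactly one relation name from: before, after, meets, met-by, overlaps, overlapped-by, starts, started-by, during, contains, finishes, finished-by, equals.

overlaps

B = [t=361, t=461]; N = [t=375, t=643].
Compare endpoints: B.start < N.start, B.start < N.end, B.end > N.start, B.end < N.end.
That pattern is 'overlaps'.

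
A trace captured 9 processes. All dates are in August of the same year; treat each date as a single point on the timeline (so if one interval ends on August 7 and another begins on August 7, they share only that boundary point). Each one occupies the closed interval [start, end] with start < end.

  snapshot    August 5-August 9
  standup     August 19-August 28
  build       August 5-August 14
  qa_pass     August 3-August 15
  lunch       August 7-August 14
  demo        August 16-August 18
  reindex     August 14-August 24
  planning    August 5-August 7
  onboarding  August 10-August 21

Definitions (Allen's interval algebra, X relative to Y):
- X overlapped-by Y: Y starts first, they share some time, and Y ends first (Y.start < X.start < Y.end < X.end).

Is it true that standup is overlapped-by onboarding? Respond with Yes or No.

standup = [August 19, August 28], onboarding = [August 10, August 21].
Actual relation of standup to onboarding: overlapped-by.
Asked whether 'overlapped-by' holds → Yes.

Yes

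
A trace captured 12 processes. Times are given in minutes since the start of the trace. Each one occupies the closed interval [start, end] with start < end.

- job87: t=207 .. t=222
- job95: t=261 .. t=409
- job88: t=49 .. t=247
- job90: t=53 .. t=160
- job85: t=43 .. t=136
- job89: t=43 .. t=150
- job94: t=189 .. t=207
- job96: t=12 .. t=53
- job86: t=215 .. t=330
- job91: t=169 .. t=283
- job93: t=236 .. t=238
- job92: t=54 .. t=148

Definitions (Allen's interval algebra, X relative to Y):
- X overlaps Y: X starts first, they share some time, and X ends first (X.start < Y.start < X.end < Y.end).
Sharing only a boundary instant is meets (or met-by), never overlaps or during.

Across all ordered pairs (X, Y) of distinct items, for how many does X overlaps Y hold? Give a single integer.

Checking all 132 ordered pairs for relation 'overlaps'; matching pairs in alphabetical order:
(job85, job88): job85 overlaps job88 ✓
(job85, job90): job85 overlaps job90 ✓
(job85, job92): job85 overlaps job92 ✓
(job86, job95): job86 overlaps job95 ✓
(job87, job86): job87 overlaps job86 ✓
(job88, job86): job88 overlaps job86 ✓
(job88, job91): job88 overlaps job91 ✓
(job89, job88): job89 overlaps job88 ✓
(job89, job90): job89 overlaps job90 ✓
(job91, job86): job91 overlaps job86 ✓
(job91, job95): job91 overlaps job95 ✓
(job96, job85): job96 overlaps job85 ✓
(job96, job88): job96 overlaps job88 ✓
(job96, job89): job96 overlaps job89 ✓
Count: 14.

14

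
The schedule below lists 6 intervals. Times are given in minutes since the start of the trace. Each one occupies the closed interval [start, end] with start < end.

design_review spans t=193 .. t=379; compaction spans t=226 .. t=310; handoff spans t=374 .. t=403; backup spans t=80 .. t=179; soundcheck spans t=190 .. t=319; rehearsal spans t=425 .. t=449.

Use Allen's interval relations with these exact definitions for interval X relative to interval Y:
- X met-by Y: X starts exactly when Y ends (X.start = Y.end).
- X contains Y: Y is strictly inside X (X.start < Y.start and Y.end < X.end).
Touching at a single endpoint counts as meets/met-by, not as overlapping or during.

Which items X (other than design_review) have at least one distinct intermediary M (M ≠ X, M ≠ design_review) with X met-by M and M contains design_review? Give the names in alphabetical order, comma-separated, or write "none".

none

Target design_review = [t=193, t=379].
Intermediaries M with M contains design_review: none.
Union: none.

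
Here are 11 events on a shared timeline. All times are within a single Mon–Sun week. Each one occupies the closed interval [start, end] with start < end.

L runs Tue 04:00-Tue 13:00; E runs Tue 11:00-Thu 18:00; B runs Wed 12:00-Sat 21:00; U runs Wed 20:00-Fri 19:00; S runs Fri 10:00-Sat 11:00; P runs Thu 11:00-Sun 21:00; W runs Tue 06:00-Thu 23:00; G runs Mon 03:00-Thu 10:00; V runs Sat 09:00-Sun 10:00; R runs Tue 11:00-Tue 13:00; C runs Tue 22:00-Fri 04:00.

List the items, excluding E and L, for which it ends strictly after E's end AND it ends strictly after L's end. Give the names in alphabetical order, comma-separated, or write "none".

Conditions: its end is strictly after E's end (X.end > Thu 18:00) AND its end is strictly after L's end (X.end > Tue 13:00).
B: end Sat 21:00 > Thu 18:00? ✓; end Sat 21:00 > Tue 13:00? ✓ → yes.
C: end Fri 04:00 > Thu 18:00? ✓; end Fri 04:00 > Tue 13:00? ✓ → yes.
G: end Thu 10:00 > Thu 18:00? ✗; end Thu 10:00 > Tue 13:00? ✓ → no.
P: end Sun 21:00 > Thu 18:00? ✓; end Sun 21:00 > Tue 13:00? ✓ → yes.
R: end Tue 13:00 > Thu 18:00? ✗; end Tue 13:00 > Tue 13:00? ✗ → no.
S: end Sat 11:00 > Thu 18:00? ✓; end Sat 11:00 > Tue 13:00? ✓ → yes.
U: end Fri 19:00 > Thu 18:00? ✓; end Fri 19:00 > Tue 13:00? ✓ → yes.
V: end Sun 10:00 > Thu 18:00? ✓; end Sun 10:00 > Tue 13:00? ✓ → yes.
W: end Thu 23:00 > Thu 18:00? ✓; end Thu 23:00 > Tue 13:00? ✓ → yes.
Result: B, C, P, S, U, V, W.

B, C, P, S, U, V, W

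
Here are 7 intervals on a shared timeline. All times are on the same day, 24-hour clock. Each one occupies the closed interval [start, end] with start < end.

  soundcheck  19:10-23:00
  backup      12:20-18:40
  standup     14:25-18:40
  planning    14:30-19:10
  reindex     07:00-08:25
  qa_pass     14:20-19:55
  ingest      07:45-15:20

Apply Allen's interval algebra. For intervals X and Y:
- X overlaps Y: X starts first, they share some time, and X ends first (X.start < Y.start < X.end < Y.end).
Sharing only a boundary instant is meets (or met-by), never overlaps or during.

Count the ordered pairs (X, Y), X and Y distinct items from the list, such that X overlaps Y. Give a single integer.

Checking all 42 ordered pairs for relation 'overlaps'; matching pairs in alphabetical order:
(backup, planning): backup overlaps planning ✓
(backup, qa_pass): backup overlaps qa_pass ✓
(ingest, backup): ingest overlaps backup ✓
(ingest, planning): ingest overlaps planning ✓
(ingest, qa_pass): ingest overlaps qa_pass ✓
(ingest, standup): ingest overlaps standup ✓
(qa_pass, soundcheck): qa_pass overlaps soundcheck ✓
(reindex, ingest): reindex overlaps ingest ✓
(standup, planning): standup overlaps planning ✓
Count: 9.

9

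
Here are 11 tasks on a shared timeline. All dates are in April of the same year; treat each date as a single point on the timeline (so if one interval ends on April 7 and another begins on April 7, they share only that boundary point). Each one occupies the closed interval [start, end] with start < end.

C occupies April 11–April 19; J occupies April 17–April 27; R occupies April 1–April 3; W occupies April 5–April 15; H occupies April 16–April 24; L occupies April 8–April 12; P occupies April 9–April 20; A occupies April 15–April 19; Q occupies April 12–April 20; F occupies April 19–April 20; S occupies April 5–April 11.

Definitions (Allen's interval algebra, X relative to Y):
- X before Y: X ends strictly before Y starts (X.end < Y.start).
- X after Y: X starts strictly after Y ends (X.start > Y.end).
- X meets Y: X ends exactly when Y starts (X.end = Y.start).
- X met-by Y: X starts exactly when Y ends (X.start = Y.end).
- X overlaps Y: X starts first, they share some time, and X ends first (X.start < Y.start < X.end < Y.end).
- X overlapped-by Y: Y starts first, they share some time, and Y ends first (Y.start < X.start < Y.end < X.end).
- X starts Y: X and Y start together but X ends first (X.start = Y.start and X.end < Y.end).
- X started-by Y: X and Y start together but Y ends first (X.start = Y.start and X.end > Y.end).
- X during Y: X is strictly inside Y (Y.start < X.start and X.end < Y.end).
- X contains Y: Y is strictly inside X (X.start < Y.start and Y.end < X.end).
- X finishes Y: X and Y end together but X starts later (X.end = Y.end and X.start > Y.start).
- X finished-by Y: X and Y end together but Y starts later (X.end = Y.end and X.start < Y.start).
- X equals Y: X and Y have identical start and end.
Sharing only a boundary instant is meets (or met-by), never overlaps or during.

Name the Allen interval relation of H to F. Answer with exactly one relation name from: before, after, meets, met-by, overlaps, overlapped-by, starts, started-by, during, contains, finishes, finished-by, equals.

H = [April 16, April 24]; F = [April 19, April 20].
Compare endpoints: H.start < F.start, H.start < F.end, H.end > F.start, H.end > F.end.
That pattern is 'contains'.

contains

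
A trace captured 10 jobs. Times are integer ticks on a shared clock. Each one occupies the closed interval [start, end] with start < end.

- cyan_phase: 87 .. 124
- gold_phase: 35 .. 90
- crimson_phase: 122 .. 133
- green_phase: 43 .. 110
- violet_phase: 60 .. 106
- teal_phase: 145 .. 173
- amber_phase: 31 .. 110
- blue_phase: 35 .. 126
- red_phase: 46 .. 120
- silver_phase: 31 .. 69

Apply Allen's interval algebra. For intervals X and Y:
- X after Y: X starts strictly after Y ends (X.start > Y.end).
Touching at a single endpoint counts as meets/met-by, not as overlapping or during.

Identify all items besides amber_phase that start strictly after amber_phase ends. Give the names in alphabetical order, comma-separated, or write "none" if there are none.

crimson_phase, teal_phase

Target amber_phase = [31, 110].
blue_phase [35, 126] → overlapped-by → no.
crimson_phase [122, 133] → after → yes.
cyan_phase [87, 124] → overlapped-by → no.
gold_phase [35, 90] → during → no.
green_phase [43, 110] → finishes → no.
red_phase [46, 120] → overlapped-by → no.
silver_phase [31, 69] → starts → no.
teal_phase [145, 173] → after → yes.
violet_phase [60, 106] → during → no.
Result: crimson_phase, teal_phase.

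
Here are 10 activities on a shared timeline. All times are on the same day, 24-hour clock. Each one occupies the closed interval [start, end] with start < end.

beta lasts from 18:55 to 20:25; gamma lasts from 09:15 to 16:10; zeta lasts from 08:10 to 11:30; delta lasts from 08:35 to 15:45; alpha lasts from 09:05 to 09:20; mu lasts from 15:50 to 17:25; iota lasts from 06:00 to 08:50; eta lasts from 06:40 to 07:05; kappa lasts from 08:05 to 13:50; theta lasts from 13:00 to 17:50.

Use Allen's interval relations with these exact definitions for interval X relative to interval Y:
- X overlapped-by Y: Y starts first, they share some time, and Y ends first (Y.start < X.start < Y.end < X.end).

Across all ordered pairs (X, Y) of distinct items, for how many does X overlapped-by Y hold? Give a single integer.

Checking all 90 ordered pairs for relation 'overlapped-by'; matching pairs in alphabetical order:
(delta, iota): delta overlapped-by iota ✓
(delta, kappa): delta overlapped-by kappa ✓
(delta, zeta): delta overlapped-by zeta ✓
(gamma, alpha): gamma overlapped-by alpha ✓
(gamma, delta): gamma overlapped-by delta ✓
(gamma, kappa): gamma overlapped-by kappa ✓
(gamma, zeta): gamma overlapped-by zeta ✓
(kappa, iota): kappa overlapped-by iota ✓
(mu, gamma): mu overlapped-by gamma ✓
(theta, delta): theta overlapped-by delta ✓
(theta, gamma): theta overlapped-by gamma ✓
(theta, kappa): theta overlapped-by kappa ✓
(zeta, iota): zeta overlapped-by iota ✓
Count: 13.

13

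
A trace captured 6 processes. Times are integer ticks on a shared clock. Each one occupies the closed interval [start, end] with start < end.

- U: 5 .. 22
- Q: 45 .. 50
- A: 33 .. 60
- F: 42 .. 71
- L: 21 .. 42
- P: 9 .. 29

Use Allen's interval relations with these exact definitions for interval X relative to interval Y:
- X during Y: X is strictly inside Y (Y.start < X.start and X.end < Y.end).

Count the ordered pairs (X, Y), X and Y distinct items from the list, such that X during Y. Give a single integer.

2

Checking all 30 ordered pairs for relation 'during'; matching pairs in alphabetical order:
(Q, A): Q during A ✓
(Q, F): Q during F ✓
Count: 2.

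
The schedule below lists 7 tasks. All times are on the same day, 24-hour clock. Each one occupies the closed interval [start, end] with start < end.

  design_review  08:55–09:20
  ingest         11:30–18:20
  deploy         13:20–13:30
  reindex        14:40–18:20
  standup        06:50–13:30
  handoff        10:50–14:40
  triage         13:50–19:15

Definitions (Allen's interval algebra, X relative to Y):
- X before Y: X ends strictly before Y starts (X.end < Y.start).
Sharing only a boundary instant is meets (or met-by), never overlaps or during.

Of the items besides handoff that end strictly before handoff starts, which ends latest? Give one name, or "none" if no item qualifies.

Target handoff = [10:50, 14:40].
deploy [13:20, 13:30] → during → excluded.
design_review [08:55, 09:20] → before → candidate.
ingest [11:30, 18:20] → overlapped-by → excluded.
reindex [14:40, 18:20] → met-by → excluded.
standup [06:50, 13:30] → overlaps → excluded.
triage [13:50, 19:15] → overlapped-by → excluded.
Among candidates, latest end is 09:20 → design_review.

design_review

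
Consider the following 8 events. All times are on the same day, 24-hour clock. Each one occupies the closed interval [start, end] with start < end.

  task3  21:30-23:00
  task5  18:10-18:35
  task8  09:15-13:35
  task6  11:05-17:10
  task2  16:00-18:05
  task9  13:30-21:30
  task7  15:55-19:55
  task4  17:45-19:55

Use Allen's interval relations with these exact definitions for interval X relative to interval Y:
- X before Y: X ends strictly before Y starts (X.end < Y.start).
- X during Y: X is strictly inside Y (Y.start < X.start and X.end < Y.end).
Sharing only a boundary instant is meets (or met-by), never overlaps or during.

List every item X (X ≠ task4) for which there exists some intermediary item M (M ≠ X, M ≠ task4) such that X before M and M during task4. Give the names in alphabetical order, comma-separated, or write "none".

task2, task6, task8

Target task4 = [17:45, 19:55].
Intermediaries M with M during task4: task5.
Via task5 — items with X before task5: task2, task6, task8.
Union: task2, task6, task8.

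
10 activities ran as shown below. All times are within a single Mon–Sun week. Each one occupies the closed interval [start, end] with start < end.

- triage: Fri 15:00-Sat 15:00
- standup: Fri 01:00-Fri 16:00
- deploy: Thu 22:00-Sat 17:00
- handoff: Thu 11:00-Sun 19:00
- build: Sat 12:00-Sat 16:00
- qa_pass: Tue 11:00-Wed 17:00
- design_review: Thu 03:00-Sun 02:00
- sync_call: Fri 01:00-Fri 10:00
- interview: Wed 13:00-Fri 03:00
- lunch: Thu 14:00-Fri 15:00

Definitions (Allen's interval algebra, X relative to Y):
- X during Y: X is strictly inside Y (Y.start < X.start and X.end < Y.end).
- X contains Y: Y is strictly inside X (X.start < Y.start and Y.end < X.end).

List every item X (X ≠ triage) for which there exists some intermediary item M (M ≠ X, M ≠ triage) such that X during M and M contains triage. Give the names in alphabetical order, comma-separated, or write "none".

build, deploy, lunch, standup, sync_call

Target triage = [Fri 15:00, Sat 15:00].
Intermediaries M with M contains triage: deploy, design_review, handoff.
Via deploy — items with X during deploy: build, standup, sync_call.
Via design_review — items with X during design_review: build, deploy, lunch, standup, sync_call.
Via handoff — items with X during handoff: build, deploy, lunch, standup, sync_call.
Union: build, deploy, lunch, standup, sync_call.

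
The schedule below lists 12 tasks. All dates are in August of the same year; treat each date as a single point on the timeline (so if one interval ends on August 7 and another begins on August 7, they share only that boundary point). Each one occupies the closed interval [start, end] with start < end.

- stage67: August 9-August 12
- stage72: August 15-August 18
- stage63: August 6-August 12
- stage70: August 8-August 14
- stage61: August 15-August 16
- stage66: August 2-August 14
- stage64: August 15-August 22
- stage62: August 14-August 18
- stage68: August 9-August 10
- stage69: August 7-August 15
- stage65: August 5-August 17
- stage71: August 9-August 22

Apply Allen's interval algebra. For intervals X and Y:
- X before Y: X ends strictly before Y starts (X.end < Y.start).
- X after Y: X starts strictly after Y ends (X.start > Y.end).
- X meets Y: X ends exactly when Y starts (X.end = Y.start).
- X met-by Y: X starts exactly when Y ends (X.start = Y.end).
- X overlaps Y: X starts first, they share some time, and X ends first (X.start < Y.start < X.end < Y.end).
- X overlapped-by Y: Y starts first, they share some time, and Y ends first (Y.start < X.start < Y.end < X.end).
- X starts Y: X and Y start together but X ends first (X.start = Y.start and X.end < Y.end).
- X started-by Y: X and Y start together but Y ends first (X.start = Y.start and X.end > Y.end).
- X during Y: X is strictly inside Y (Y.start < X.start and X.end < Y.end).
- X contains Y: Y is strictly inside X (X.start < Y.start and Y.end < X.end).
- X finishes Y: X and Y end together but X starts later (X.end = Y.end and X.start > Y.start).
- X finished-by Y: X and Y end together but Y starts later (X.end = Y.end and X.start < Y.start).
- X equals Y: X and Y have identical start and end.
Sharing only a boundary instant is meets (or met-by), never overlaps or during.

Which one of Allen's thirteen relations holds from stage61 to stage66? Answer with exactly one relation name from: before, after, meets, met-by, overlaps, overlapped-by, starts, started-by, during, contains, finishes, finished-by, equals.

after

stage61 = [August 15, August 16]; stage66 = [August 2, August 14].
Compare endpoints: stage61.start > stage66.start, stage61.start > stage66.end, stage61.end > stage66.start, stage61.end > stage66.end.
That pattern is 'after'.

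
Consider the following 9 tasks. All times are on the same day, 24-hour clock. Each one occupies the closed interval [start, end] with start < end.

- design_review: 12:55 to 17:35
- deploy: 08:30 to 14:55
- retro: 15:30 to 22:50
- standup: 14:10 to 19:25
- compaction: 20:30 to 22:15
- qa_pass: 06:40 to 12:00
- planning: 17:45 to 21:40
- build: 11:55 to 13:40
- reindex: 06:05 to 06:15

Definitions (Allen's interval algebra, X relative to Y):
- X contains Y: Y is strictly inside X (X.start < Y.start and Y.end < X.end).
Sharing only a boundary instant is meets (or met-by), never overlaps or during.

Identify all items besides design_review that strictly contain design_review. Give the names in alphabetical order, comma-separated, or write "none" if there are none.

Target design_review = [12:55, 17:35].
build [11:55, 13:40] → overlaps → no.
compaction [20:30, 22:15] → after → no.
deploy [08:30, 14:55] → overlaps → no.
planning [17:45, 21:40] → after → no.
qa_pass [06:40, 12:00] → before → no.
reindex [06:05, 06:15] → before → no.
retro [15:30, 22:50] → overlapped-by → no.
standup [14:10, 19:25] → overlapped-by → no.
Result: none.

none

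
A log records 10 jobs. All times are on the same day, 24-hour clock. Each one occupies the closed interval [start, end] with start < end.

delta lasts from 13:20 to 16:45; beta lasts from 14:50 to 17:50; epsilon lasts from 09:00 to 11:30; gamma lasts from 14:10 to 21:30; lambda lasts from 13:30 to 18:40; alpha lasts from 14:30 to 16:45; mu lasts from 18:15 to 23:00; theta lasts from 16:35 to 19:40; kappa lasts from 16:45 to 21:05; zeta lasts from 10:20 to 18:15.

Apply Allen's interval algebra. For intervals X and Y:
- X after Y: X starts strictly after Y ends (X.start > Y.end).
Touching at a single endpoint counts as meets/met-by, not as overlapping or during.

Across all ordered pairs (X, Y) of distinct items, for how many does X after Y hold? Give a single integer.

11

Checking all 90 ordered pairs for relation 'after'; matching pairs in alphabetical order:
(alpha, epsilon): alpha after epsilon ✓
(beta, epsilon): beta after epsilon ✓
(delta, epsilon): delta after epsilon ✓
(gamma, epsilon): gamma after epsilon ✓
(kappa, epsilon): kappa after epsilon ✓
(lambda, epsilon): lambda after epsilon ✓
(mu, alpha): mu after alpha ✓
(mu, beta): mu after beta ✓
(mu, delta): mu after delta ✓
(mu, epsilon): mu after epsilon ✓
(theta, epsilon): theta after epsilon ✓
Count: 11.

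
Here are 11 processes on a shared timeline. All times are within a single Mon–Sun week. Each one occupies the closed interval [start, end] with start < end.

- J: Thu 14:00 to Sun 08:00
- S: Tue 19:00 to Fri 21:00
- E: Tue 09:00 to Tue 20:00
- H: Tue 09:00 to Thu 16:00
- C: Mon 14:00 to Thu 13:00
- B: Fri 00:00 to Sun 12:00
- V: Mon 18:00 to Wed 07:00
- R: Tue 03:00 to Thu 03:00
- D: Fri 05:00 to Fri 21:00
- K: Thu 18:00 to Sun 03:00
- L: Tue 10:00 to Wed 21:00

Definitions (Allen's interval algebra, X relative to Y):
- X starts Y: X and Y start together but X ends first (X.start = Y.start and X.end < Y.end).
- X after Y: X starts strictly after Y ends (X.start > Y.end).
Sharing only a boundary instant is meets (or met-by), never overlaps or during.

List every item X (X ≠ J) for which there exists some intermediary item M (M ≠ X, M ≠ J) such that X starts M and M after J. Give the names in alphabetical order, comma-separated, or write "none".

none

Target J = [Thu 14:00, Sun 08:00].
Intermediaries M with M after J: none.
Union: none.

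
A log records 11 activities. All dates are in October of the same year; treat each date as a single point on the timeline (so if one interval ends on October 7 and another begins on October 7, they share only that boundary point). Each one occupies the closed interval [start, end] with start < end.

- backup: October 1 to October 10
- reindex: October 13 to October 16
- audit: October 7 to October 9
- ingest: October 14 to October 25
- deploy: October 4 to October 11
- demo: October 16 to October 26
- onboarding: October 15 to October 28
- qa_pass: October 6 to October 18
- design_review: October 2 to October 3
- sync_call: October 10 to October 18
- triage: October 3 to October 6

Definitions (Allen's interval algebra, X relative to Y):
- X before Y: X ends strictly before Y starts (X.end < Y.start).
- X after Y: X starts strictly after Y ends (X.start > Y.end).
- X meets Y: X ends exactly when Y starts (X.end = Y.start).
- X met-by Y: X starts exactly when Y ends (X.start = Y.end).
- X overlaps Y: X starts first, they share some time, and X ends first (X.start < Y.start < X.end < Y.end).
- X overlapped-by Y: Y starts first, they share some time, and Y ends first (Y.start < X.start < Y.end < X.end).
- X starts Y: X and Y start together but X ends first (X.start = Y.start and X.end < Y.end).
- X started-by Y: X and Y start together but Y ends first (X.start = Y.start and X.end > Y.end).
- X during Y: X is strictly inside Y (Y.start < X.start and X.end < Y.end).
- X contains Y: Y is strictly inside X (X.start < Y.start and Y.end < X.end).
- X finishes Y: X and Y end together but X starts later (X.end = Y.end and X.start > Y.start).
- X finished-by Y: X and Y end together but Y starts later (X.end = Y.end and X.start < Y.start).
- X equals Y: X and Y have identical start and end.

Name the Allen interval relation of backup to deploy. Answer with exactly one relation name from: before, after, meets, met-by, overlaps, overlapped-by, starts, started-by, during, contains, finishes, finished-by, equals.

overlaps

backup = [October 1, October 10]; deploy = [October 4, October 11].
Compare endpoints: backup.start < deploy.start, backup.start < deploy.end, backup.end > deploy.start, backup.end < deploy.end.
That pattern is 'overlaps'.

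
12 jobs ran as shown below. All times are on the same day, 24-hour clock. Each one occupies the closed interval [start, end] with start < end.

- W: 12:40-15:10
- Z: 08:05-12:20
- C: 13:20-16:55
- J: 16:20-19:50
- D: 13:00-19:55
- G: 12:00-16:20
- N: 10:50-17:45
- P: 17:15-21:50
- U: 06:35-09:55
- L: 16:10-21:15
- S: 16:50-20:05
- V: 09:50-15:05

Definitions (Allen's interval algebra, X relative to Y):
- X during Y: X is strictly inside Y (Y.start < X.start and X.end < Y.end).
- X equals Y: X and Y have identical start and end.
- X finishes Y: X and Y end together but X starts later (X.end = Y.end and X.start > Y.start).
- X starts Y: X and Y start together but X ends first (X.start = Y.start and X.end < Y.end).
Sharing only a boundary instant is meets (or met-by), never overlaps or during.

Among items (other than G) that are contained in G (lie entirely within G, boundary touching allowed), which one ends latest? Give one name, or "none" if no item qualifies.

Target G = [12:00, 16:20].
C [13:20, 16:55] → overlapped-by → excluded.
D [13:00, 19:55] → overlapped-by → excluded.
J [16:20, 19:50] → met-by → excluded.
L [16:10, 21:15] → overlapped-by → excluded.
N [10:50, 17:45] → contains → excluded.
P [17:15, 21:50] → after → excluded.
S [16:50, 20:05] → after → excluded.
U [06:35, 09:55] → before → excluded.
V [09:50, 15:05] → overlaps → excluded.
W [12:40, 15:10] → during → candidate.
Z [08:05, 12:20] → overlaps → excluded.
Among candidates, latest end is 15:10 → W.

W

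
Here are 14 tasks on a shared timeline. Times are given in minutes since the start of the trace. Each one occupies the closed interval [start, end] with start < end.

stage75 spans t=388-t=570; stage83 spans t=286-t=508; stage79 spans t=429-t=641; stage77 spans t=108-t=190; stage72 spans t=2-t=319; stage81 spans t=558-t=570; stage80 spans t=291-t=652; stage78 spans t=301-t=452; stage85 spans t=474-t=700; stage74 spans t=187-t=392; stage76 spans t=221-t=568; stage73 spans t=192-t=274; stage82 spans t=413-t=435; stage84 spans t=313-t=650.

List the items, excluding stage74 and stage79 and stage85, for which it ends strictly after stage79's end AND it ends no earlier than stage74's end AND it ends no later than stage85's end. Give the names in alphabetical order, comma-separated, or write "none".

Conditions: its end is strictly after stage79's end (X.end > t=641) AND its end is no earlier than stage74's end (X.end >= t=392) AND its end is no later than stage85's end (X.end <= t=700).
stage72: end t=319 > t=641? ✗; end t=319 >= t=392? ✗; end t=319 <= t=700? ✓ → no.
stage73: end t=274 > t=641? ✗; end t=274 >= t=392? ✗; end t=274 <= t=700? ✓ → no.
stage75: end t=570 > t=641? ✗; end t=570 >= t=392? ✓; end t=570 <= t=700? ✓ → no.
stage76: end t=568 > t=641? ✗; end t=568 >= t=392? ✓; end t=568 <= t=700? ✓ → no.
stage77: end t=190 > t=641? ✗; end t=190 >= t=392? ✗; end t=190 <= t=700? ✓ → no.
stage78: end t=452 > t=641? ✗; end t=452 >= t=392? ✓; end t=452 <= t=700? ✓ → no.
stage80: end t=652 > t=641? ✓; end t=652 >= t=392? ✓; end t=652 <= t=700? ✓ → yes.
stage81: end t=570 > t=641? ✗; end t=570 >= t=392? ✓; end t=570 <= t=700? ✓ → no.
stage82: end t=435 > t=641? ✗; end t=435 >= t=392? ✓; end t=435 <= t=700? ✓ → no.
stage83: end t=508 > t=641? ✗; end t=508 >= t=392? ✓; end t=508 <= t=700? ✓ → no.
stage84: end t=650 > t=641? ✓; end t=650 >= t=392? ✓; end t=650 <= t=700? ✓ → yes.
Result: stage80, stage84.

stage80, stage84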